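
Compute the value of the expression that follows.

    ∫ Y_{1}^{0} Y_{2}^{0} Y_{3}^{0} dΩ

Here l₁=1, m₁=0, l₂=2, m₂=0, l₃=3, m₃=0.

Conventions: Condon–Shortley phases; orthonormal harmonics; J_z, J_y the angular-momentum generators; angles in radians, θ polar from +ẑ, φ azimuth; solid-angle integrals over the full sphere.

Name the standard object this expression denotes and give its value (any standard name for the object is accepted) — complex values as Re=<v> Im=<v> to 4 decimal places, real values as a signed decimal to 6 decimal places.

This is a Gaunt coefficient — the integral of a triple product of spherical harmonics over the sphere.
m-sum 0 ✓  L=6 even ✓  1≤3≤3 ✓
Π(2lᵢ+1) = 3×5×7 = 105
triangle coeff Δ(1,2,3) = 1/105
Σ_t [0,0]: t=0:+1/4 = 1/4
(3j)²=3/35 [(1 2 3; 0 0 0)], sign=-1
(m-triple is (0,0,0) — same symbol as above.)
⇒ 4πI² = 27/35
I = (+1)√(27/35/(4π)) = 0.24776670

Gaunt coefficient, +0.247767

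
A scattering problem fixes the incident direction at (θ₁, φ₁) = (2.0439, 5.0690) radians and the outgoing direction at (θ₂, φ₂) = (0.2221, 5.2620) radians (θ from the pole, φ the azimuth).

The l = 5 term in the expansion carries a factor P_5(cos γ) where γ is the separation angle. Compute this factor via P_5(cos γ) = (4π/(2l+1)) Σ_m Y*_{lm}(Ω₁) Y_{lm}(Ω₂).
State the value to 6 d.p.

-0.340483

Addition theorem: P_5(cos γ) = (4π/11) Σ_m Y*_{lm}(Ω₁) Y_{lm}(Ω₂), m = −5…5:
  term(m=-5) = (0.000036, -0.000051)   from Y*(Ω₁)=(0.253583, 0.054648), Y(Ω₂)=(0.000092, -0.000222)
  term(m=-4) = (-0.001014, 0.000987)   from Y*(Ω₁)=(-0.060403, -0.415530), Y(Ω₂)=(-0.001979, -0.002728)
  term(m=-3) = (0.004961, -0.003243)   from Y*(Ω₁)=(-0.185895, 0.101787), Y(Ω₂)=(-0.027881, 0.002180)
  term(m=-2) = (0.031803, -0.012924)   from Y*(Ω₁)=(-0.174525, -0.150990), Y(Ω₂)=(-0.067577, 0.132517)
  term(m=-1) = (-0.132272, 0.025850)   from Y*(Ω₁)=(-0.099673, 0.267550), Y(Ω₂)=(0.246575, 0.402525)
  term(m=+0) = (-0.105068, -0.000000)   from Y*(Ω₁)=(-0.169584, -0.000000), Y(Ω₂)=(0.619563, 0.000000)
  term(m=+1) = (-0.132272, -0.025850)   from Y*(Ω₁)=(0.099673, 0.267550), Y(Ω₂)=(-0.246575, 0.402525)
  term(m=+2) = (0.031803, 0.012924)   from Y*(Ω₁)=(-0.174525, 0.150990), Y(Ω₂)=(-0.067577, -0.132517)
  term(m=+3) = (0.004961, 0.003243)   from Y*(Ω₁)=(0.185895, 0.101787), Y(Ω₂)=(0.027881, 0.002180)
  term(m=+4) = (-0.001014, -0.000987)   from Y*(Ω₁)=(-0.060403, 0.415530), Y(Ω₂)=(-0.001979, 0.002728)
  term(m=+5) = (0.000036, 0.000051)   from Y*(Ω₁)=(-0.253583, 0.054648), Y(Ω₂)=(-0.000092, -0.000222)
Σ over m = (-0.298042, -0.000000); ×(4π/11) → (-0.340483, -0.000000). Real part: -0.340483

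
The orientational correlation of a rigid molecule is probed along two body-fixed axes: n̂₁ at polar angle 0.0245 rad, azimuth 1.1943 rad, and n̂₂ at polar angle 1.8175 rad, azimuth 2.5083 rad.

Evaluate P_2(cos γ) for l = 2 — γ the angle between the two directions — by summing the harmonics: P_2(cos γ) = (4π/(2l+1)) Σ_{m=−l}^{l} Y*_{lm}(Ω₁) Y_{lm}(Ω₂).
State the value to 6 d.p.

Expand P_2 via completeness: Σ_{m} conj(Y_{2,m}) at Ω₁ times Y_{2,m} at Ω₂ —
  term(m=-2) = (-0.000073, -0.000041)   from Y*(Ω₁)=(-0.000169, 0.000159), Y(Ω₂)=(0.108804, 0.346559)
  term(m=-1) = (-0.000879, 0.003348)   from Y*(Ω₁)=(0.006956, 0.017595), Y(Ω₂)=(0.147474, 0.108271)
  term(m=+0) = (-0.163203, 0.000000)   from Y*(Ω₁)=(0.630215, -0.000000), Y(Ω₂)=(-0.258964, 0.000000)
  term(m=+1) = (-0.000879, -0.003348)   from Y*(Ω₁)=(-0.006956, 0.017595), Y(Ω₂)=(-0.147474, 0.108271)
  term(m=+2) = (-0.000073, 0.000041)   from Y*(Ω₁)=(-0.000169, -0.000159), Y(Ω₂)=(0.108804, -0.346559)
Σ over m = (-0.165108, 0.000000); ×(4π/5) → (-0.414961, 0.000000). Real part: -0.414961

-0.414961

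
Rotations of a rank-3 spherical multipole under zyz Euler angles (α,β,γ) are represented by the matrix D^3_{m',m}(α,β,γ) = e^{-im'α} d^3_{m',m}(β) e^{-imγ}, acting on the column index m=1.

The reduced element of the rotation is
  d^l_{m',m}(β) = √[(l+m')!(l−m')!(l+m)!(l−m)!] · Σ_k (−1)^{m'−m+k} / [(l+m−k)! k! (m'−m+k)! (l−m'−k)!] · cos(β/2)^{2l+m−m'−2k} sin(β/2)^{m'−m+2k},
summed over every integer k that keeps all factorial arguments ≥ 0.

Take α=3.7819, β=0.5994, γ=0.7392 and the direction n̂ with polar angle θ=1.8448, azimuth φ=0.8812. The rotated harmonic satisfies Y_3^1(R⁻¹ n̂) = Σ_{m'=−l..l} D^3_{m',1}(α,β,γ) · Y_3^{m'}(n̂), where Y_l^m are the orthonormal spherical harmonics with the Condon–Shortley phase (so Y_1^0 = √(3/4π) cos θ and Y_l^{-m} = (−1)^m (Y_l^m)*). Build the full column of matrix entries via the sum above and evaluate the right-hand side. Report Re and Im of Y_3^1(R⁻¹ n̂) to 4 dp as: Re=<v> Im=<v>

Re=0.3599 Im=-0.1455

Need the full column D^3_{m',1} for m'=−3..3 at α=3.7819, β=0.5994, γ=0.7392.
cos(β/2)=0.955425, sin(β/2)=0.295234
d^3_{-3,1}: single k=4 term ⇒ +0.026860;  D = -0.010189-0.024852i
d^3_{-2,1}: k∈[3..4] ⇒ +0.141944 -0.006777 = +0.135167;  D = +0.115836+0.069658i
d^3_{-1,1}: k∈[2..4] ⇒ +0.435782 -0.055481 +0.000662 = +0.380963;  D = -0.379102+0.037613i
d^3_{0,1}: k∈[1..3] ⇒ +0.814216 -0.233238 +0.007424 = +0.588402;  D = +0.434833-0.396404i
d^3_{1,1}: k∈[0..2] ⇒ +0.760641 -0.581043 +0.041611 = +0.221209;  D = -0.042057+0.217175i
d^3_{2,1}: k∈[0..1] ⇒ -0.743274 +0.141944 = -0.601330;  D = +0.261026+0.541722i
d^3_{3,1}: single k=0 term ⇒ +0.281296;  D = +0.249317+0.130263i
Y_3^{m'}(θ=1.8448,φ=0.8812) and Σ D·Y over m':
  (-0.0102-0.0249i)·(-0.3270-0.1778i)  (+0.1158+0.0697i)·(+0.0488+0.2516i)  (-0.3791+0.0376i)·(-0.1255+0.1522i)  (+0.4348-0.3964i)·(+0.2660+0.0000i)  (-0.0421+0.2172i)·(+0.1255+0.1522i)  (+0.2610+0.5417i)·(+0.0488-0.2516i)  (+0.2493+0.1303i)·(+0.3270-0.1778i)
Y_3^1(R⁻¹ n̂) = +0.359950-0.145463i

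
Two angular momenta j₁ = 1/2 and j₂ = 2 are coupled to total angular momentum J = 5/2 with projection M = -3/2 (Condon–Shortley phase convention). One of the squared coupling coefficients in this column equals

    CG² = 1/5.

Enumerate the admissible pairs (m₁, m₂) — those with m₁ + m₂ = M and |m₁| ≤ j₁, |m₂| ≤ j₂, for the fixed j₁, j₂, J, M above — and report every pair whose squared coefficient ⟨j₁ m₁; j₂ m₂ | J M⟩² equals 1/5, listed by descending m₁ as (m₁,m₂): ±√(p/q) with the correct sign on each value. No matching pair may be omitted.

(1/2,-2): +√(1/5)

Admissible pairs with m₁+m₂ = M = -3/2: (-1/2,-1), (1/2,-2)
  (m₁,m₂)=(1/2,-2): CG² = 1/5, CG = +√(1/5)   ← matches the target
  (m₁,m₂)=(-1/2,-1): CG² = 4/5, CG = +√(4/5)
Pairs with CG² = 1/5: (1/2,-2): +√(1/5)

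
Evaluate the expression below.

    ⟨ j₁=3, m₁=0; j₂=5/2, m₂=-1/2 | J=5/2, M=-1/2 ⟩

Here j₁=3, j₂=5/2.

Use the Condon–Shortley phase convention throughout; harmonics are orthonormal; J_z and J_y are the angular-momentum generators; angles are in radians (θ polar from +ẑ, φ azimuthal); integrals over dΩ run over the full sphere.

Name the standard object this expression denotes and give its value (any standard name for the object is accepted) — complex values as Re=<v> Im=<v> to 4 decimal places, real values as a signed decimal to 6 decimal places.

This is a Clebsch–Gordan (vector-coupling) coefficient.
j₁+j₂−J=3  J+j₁−j₂=3  J−j₁+j₂=2  j₁+j₂+J+1=9
(j₁±m₁, j₂±m₂, J±M) = (3,3,2,3,2,3)
P² = 216/35
sum k=0..2:
  [0] +1/72 = 1/72
  [1] −1/4 = -1/4
  [2] +1/8 = 1/8
S = -1/9
C² = P²·S² = 8/105 ; C = -0.276026

Clebsch–Gordan coefficient, −√(8/105) ≈ -0.276026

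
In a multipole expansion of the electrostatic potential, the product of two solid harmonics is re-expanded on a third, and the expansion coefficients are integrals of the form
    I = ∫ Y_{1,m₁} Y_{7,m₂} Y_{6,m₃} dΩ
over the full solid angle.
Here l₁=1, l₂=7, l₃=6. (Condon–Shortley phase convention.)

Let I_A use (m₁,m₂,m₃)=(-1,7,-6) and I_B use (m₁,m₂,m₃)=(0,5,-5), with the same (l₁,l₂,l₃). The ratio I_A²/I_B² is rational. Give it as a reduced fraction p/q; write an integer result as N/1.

91/24

l's match ⇒ only the (l;m) 3-j factors differ between A and B.
A: triangle coeff Δ(1,7,6) = 1/1365; Σ_t [2,2]: t=2:+1/958003200 = 1/958003200; (3j)²=1/15 [(1 7 6; -1 7 -6)], sign=+1
B: triangle coeff Δ(1,7,6) = 1/1365; Σ_t [1,1]: t=1:−1/39916800 = -1/39916800; (3j)²=8/455 [(1 7 6; 0 5 -5)], sign=+1
I_A²/I_B² = (1/15)/(8/455) = 91/24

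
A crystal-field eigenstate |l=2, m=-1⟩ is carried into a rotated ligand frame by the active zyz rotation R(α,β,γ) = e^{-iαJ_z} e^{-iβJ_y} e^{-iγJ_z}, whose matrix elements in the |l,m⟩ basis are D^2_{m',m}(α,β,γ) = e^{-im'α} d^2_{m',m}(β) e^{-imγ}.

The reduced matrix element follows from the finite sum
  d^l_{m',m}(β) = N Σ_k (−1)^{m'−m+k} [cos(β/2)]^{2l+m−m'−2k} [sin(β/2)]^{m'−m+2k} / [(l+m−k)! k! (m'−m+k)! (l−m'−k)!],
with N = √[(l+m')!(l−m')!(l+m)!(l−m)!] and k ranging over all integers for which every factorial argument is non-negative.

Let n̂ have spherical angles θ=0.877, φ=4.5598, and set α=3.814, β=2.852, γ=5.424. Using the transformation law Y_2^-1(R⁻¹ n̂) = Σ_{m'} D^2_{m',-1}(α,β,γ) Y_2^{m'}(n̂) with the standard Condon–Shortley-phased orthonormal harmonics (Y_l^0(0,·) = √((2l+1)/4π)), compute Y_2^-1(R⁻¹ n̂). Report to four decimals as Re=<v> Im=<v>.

Re=0.3027 Im=-0.0724

Need the full column D^2_{m',-1} for m'=−2..2 at α=3.8140, β=2.8520, γ=5.4240.
cos(β/2)=0.144291, sin(β/2)=0.989535
d^2_{-2,-1}: single k=1 term ⇒ +0.005945;  D = +0.005258+0.002775i
d^2_{-1,-1}: k∈[0..1] ⇒ +0.000433 -0.061159 = -0.060726;  D = +0.059670-0.011276i
d^2_{0,-1}: k∈[0..1] ⇒ -0.007282 +0.342459 = +0.335177;  D = +0.218889-0.253833i
d^2_{1,-1}: k∈[0..1] ⇒ +0.061159 -0.958794 = -0.897635;  D = +0.035182-0.896945i
d^2_{2,-1}: single k=0 term ⇒ -0.279617;  D = +0.165458+0.225409i
Y_2^{m'}(θ=0.877,φ=4.5598) and Σ D·Y over m':
  (+0.0053+0.0028i)·(-0.2178-0.0686i)  (+0.0597-0.0113i)·(-0.0577+0.3754i)  (+0.2189-0.2538i)·(+0.0715+0.0000i)  (+0.0352-0.8969i)·(+0.0577+0.3754i)  (+0.1655+0.2254i)·(-0.2178+0.0686i)
Y_2^-1(R⁻¹ n̂) = +0.302732-0.072376i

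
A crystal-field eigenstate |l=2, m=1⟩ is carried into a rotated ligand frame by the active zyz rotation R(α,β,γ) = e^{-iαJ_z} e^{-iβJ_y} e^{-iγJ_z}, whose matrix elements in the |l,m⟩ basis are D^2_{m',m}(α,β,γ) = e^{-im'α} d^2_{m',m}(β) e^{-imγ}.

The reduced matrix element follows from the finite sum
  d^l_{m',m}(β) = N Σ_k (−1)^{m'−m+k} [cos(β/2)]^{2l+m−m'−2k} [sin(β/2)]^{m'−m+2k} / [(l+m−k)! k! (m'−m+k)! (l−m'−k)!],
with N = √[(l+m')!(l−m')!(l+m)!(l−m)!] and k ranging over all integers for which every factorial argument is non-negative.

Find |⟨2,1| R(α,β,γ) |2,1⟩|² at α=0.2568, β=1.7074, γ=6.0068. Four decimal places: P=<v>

Split into d^2_{1,1}(β=1.7074) × two z-phases.
Half-angle: c=0.657199, s=0.753717. N=√(6·1·6·1)=6.000000
k∈{0,1} keeps every argument non-negative
  k=0: (−1)^0·6.0000/(6)·0.6572^4·0.7537^0 = +0.186547
  k=1: (−1)^1·6.0000/(2)·0.6572^2·0.7537^2 = -0.736091
d^2_{1,1}(1.7074) = +0.186547 -0.736091 = -0.549545
|D^2_{1,1}|² = |d^2_{1,1}(β)|² = (-0.549545)² = 0.302000 (the z-rotation phases have unit modulus)

P=0.3020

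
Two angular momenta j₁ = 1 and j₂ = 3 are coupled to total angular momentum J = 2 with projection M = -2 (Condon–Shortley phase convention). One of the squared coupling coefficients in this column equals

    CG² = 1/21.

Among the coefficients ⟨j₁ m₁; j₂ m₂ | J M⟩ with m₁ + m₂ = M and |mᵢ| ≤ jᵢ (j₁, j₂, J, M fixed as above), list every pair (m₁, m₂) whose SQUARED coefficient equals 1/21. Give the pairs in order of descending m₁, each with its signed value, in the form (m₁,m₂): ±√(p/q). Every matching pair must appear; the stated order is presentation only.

Admissible pairs with m₁+m₂ = M = -2: (-1,-1), (0,-2), (1,-3)
  (m₁,m₂)=(1,-3): CG² = 5/7, CG = +√(5/7)
  (m₁,m₂)=(0,-2): CG² = 5/21, CG = −√(5/21)
  (m₁,m₂)=(-1,-1): CG² = 1/21, CG = +√(1/21)   ← matches the target
Pairs with CG² = 1/21: (-1,-1): +√(1/21)

(-1,-1): +√(1/21)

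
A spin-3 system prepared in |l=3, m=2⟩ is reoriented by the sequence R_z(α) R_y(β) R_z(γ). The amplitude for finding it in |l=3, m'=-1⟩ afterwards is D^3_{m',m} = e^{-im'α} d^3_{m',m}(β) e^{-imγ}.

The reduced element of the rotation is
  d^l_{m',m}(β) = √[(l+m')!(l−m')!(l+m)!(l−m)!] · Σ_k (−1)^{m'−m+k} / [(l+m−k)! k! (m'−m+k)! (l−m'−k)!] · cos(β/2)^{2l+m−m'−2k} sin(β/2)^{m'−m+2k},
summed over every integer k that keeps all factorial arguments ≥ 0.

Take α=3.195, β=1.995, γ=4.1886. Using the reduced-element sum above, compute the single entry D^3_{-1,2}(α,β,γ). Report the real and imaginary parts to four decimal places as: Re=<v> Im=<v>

Re=-0.0541 Im=-0.1065

D^3_{-1,2}(3.1950,1.9950,4.1886) = e^{-i·-1·3.1950}·d^3_{-1,2}(1.9950)·e^{-i·2·4.1886}. Compute d first:
Half-angle: c=0.542404, s=0.840118. N=√(2·24·120·1)=75.894664
The bounds max(0,m−m')=3 and min(l+m,l−m')=4 give 2 terms
  k=3: (−1)^0·75.8947/(12)·0.5424^3·0.8401^3 = +0.598439
  k=4: (−1)^1·75.8947/(24)·0.5424^1·0.8401^5 = -0.717833
d^3_{-1,2}(1.9950) = +0.598439 -0.717833 = -0.119395
Attach z-rotation phases: D = e^{-i(-1)(3.1950)}·(-0.119395)·e^{-i(2)(4.1886)} = -0.054052-0.106459i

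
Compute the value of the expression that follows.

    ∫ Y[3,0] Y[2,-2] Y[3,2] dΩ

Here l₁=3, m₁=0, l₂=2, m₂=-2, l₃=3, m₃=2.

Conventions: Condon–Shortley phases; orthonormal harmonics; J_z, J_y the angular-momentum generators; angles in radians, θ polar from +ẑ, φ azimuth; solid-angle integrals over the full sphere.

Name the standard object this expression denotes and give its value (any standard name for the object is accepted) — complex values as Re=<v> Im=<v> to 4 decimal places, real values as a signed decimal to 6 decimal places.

This is a Gaunt coefficient — the integral of a triple product of spherical harmonics over the sphere.
Rules hold: Σm=0, L=8 even, 1≤3≤5.
N = 7·5·7 = 245
Δ = 2!·4!·2!/9! = 1/3780
Racah Σ t=0..2: t=0:+1/24 t=1:−1/4 t=2:+1/24 = -1/6
⇒ 3j(3 2 3; 0 0 0)² = 4/105, sgn +1
Racah Σ t=0..0: t=0:+1/24 = 1/24
⇒ 3j(3 2 3; 0 -2 2)² = 1/21, sgn -1
4πI² = N·(3j₀)²·(3jₘ)² = 4/9
I = -1·√(0.444444/4π) = -0.18806319

Gaunt coefficient, -0.188063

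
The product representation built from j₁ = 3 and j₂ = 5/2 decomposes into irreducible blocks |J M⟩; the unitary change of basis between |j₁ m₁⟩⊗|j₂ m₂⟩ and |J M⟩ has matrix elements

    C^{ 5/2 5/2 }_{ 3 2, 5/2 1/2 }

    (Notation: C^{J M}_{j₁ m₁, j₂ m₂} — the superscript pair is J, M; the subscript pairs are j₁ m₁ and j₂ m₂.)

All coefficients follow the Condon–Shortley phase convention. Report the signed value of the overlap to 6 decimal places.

−√(5/14) ≈ -0.597614

√[6·3!3!2!/9! · 5!1!3!2!5!0!] = √(1440/7)
  +(−1)^1/∏(1,2,0,2,3,0)! = -1/24  (running -1/24)
⟨..|..⟩ = √(1440/7)·(-1/24) = -0.597614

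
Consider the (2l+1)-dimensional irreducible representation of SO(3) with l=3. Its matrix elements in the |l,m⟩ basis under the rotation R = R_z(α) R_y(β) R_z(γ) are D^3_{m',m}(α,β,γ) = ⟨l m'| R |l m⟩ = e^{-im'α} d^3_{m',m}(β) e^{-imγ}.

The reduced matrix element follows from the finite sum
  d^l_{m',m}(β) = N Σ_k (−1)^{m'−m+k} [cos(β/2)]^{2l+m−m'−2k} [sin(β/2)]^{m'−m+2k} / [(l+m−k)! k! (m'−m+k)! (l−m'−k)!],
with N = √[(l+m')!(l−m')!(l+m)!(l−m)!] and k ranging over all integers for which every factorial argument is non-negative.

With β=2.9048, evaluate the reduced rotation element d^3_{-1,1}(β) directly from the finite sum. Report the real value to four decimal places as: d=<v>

d=0.8514

d^3_{-1,1}(β=2.9048) via the finite sum:
With c≡cos(β/2)=0.118120 and s≡sin(β/2)=0.992999, N=[2·24·24·2]^{1/2}=48.000000
Admissible k: 2..4 (factorial args all ≥0)
  k=2: (−1)^0·48.0000/(8)·0.1181^4·0.9930^2 = +0.001152
  k=3: (−1)^1·48.0000/(6)·0.1181^2·0.9930^4 = -0.108526
  k=4: (−1)^2·48.0000/(48)·0.1181^0·0.9930^6 = +0.958724
d^3_{-1,1}(2.9048) = +0.001152 -0.108526 +0.958724 = +0.851350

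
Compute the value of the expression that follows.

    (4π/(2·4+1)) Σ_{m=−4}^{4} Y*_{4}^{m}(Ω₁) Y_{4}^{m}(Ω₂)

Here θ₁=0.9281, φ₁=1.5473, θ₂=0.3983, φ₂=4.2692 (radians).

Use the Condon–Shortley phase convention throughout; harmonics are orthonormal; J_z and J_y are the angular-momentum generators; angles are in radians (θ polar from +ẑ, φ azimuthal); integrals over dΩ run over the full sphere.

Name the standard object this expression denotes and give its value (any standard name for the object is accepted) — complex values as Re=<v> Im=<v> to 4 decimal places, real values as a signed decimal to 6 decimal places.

This sum is the spherical-harmonic addition theorem: it equals the Legendre polynomial P_l(cos γ) of the angle γ between the two directions.
Expand P_4 via completeness: Σ_{m} conj(Y_{4,m}) at Ω₁ times Y_{4,m} at Ω₂ —
  m=-4: (0.180897, -0.017052) × (-0.002009, 0.009811) = (-0.000196, 0.001809)  (running Σ = (-0.000196, 0.001809))
  m=-3: (-0.027101, -0.383841) × (0.065362, -0.016080) = (-0.007944, -0.024653)  (running Σ = (-0.008140, -0.022844))
  m=-2: (-0.324300, 0.015251) × (-0.157387, -0.192878) = (0.053982, 0.060150)  (running Σ = (0.045842, 0.037306))
  m=-1: (-0.002588, -0.110145) × (-0.213729, 0.450258) = (0.050147, 0.022376)  (running Σ = (0.095989, 0.059682))
  m=0: (-0.344890, -0.000000) × (0.293539, 0.000000) = (-0.101238, -0.000000)  (running Σ = (-0.005249, 0.059682))
  m=1: (0.002588, -0.110145) × (0.213729, 0.450258) = (0.050147, -0.022376)  (running Σ = (0.044898, 0.037306))
  m=2: (-0.324300, -0.015251) × (-0.157387, 0.192878) = (0.053982, -0.060150)  (running Σ = (0.098880, -0.022844))
  m=3: (0.027101, -0.383841) × (-0.065362, -0.016080) = (-0.007944, 0.024653)  (running Σ = (0.090936, 0.001809))
  m=4: (0.180897, 0.017052) × (-0.002009, -0.009811) = (-0.000196, -0.001809)  (running Σ = (0.090740, -0.000000))
Accumulated sum (0.090740, -0.000000); after 4π/(2l+1) scaling, (0.126697, -0.000000) ⇒ P_4 = 0.126697

Legendre polynomial (addition theorem), +0.126697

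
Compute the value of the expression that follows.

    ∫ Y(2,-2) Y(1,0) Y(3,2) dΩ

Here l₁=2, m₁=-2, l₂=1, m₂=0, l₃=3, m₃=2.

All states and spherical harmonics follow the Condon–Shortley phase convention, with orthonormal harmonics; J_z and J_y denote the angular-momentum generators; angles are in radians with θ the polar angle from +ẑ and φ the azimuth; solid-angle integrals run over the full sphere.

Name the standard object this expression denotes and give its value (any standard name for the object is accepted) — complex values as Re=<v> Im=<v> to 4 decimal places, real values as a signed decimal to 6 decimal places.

This is a Gaunt coefficient — the integral of a triple product of spherical harmonics over the sphere.
Rules hold: Σm=0, L=6 even, 1≤3≤3.
N = 5·3·7 = 105
Δ = 0!·4!·2!/7! = 1/105
Racah Σ t=0..0: t=0:+1/4 = 1/4
⇒ 3j(2 1 3; 0 0 0)² = 3/35, sgn -1
Racah Σ t=0..0: t=0:+1/24 = 1/24
⇒ 3j(2 1 3; -2 0 2)² = 1/21, sgn -1
4πI² = N·(3j₀)²·(3jₘ)² = 3/7
I = +1·√(0.428571/4π) = 0.18467439

Gaunt coefficient, +0.184674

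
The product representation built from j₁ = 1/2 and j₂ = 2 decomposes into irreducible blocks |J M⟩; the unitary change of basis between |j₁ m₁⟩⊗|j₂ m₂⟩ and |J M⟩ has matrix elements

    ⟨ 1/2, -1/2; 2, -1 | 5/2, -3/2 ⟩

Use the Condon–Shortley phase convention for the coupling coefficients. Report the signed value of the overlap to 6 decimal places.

+√(4/5) = +0.894427

j₁+j₂−J=0  J+j₁−j₂=1  J−j₁+j₂=4  j₁+j₂+J+1=6
(j₁±m₁, j₂±m₂, J±M) = (0,1,1,3,1,4)
P² = 144/5
sum k=0..0:
  [0] +1/6 = 1/6
S = 1/6
C² = P²·S² = 4/5 ; C = +0.894427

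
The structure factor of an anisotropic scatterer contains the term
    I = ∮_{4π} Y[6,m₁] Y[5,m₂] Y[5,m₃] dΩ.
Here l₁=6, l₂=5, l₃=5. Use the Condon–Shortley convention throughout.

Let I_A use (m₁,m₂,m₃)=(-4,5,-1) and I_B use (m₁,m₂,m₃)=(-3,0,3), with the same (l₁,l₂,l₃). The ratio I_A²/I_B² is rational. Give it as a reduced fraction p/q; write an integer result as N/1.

9/5

l's match ⇒ only the (l;m) 3-j factors differ between A and B.
A: triangle coeff Δ(6,5,5) = 1/28588560; Σ_t [6,6]: t=6:+1/829440 = 1/829440; (3j)²=225/9724 [(6 5 5; -4 5 -1)], sign=+1
B: triangle coeff Δ(6,5,5) = 1/28588560; Σ_t [3,5]: t=3:−1/103680 t=4:+1/34560 t=5:−1/138240 = 1/82944; (3j)²=125/9724 [(6 5 5; -3 0 3)], sign=+1
I_A²/I_B² = (225/9724)/(125/9724) = 9/5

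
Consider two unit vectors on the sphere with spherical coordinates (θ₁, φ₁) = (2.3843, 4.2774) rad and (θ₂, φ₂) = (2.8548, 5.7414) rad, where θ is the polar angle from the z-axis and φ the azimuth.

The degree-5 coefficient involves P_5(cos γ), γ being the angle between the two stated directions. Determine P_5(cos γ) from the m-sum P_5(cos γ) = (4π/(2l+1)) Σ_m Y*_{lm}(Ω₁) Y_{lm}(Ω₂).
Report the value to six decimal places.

Term-by-term m-sum for l=5 (normalisation 4π/11 = 1.142397):
  m=-5: Y*=-0.058436+0.040335i  Y=-0.000763+0.000352i  product +0.000030-0.000051i
  m=-4: Y*=+0.039989+0.234137i  Y=+0.005063-0.007458i  product +0.001949+0.000887i
  m=-3: Y*=+0.406089+0.110567i  Y=-0.003109+0.056921i  product -0.007556+0.022771i
  m=-2: Y*=+0.218974-0.259544i  Y=-0.107178-0.202287i  product -0.075972-0.016478i
  m=-1: Y*=+0.049770+0.107107i  Y=+0.457518+0.275361i  product -0.006723+0.062708i
  m=+0: Y*=+0.373684-0.000000i  Y=-0.439979+0.000000i  product -0.164413+0.000000i
  m=+1: Y*=-0.049770+0.107107i  Y=-0.457518+0.275361i  product -0.006723-0.062708i
  m=+2: Y*=+0.218974+0.259544i  Y=-0.107178+0.202287i  product -0.075972+0.016478i
  m=+3: Y*=-0.406089+0.110567i  Y=+0.003109+0.056921i  product -0.007556-0.022771i
  m=+4: Y*=+0.039989-0.234137i  Y=+0.005063+0.007458i  product +0.001949-0.000887i
  m=+5: Y*=+0.058436+0.040335i  Y=+0.000763+0.000352i  product +0.000030+0.000051i
Σ over m = -0.340955-0.000000i; ×(4π/11) → -0.389506-0.000000i. Real part: -0.389506

-0.389506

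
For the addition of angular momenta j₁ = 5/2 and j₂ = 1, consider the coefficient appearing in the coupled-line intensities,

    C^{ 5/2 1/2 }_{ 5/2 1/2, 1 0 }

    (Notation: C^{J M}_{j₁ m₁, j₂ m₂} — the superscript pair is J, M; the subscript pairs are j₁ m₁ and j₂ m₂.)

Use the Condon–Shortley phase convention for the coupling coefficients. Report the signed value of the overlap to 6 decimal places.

+√(1/35) = +0.169031

√[6·1!4!1!/7! · 3!2!1!1!3!2!] = √(144/35)
  +(−1)^0/∏(0,1,2,1,2,0)! = 1/4  (running 1/4)
  +(−1)^1/∏(1,0,1,0,3,1)! = -1/6  (running 1/12)
⟨..|..⟩ = √(144/35)·(1/12) = +0.169031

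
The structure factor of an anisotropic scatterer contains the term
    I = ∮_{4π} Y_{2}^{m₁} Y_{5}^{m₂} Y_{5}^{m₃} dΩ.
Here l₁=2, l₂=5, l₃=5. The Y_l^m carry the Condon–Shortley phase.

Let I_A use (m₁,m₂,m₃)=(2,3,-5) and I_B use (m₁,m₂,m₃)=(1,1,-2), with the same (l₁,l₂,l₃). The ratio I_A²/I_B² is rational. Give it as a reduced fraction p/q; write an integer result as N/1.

Shared (l₁,l₂,l₃)=(2,5,5): N and (l;000)² cancel in I_A²/I_B².
A: Δ = 2!·2!·8!/13! = 1/38610; Racah Σ t=0..0: t=0:+1/161280 = 1/161280; ⇒ 3j(2 5 5; 2 3 -5)² = 1/143, sgn +1
B: Δ = 2!·2!·8!/13! = 1/38610; Racah Σ t=0..1: t=0:+1/2880 t=1:−1/1440 = -1/2880; ⇒ 3j(2 5 5; 1 1 -2)² = 7/715, sgn +1
I_A²/I_B² = (1/143)/(7/715) = 5/7

5/7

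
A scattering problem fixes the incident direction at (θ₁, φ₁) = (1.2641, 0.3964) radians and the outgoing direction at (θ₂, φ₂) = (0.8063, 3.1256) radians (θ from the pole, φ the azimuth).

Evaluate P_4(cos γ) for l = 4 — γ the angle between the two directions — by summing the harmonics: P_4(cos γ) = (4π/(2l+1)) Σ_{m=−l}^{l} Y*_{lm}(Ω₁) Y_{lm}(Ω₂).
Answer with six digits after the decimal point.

Expand P_4 via completeness: Σ_{m} conj(Y_{4,m}) at Ω₁ times Y_{4,m} at Ω₂ —
  m=-4: (-0.005411, 0.365496) × (0.119828, 0.007676) = (-0.003454, 0.043755)  (running Σ = (-0.003454, 0.043755))
  m=-3: (0.121933, 0.303871) × (-0.325336, -0.015621) = (-0.034922, -0.100765)  (running Σ = (-0.038376, -0.057010))
  m=-2: (-0.077235, -0.078387) × (0.409932, 0.013116) = (-0.030633, -0.033146)  (running Σ = (-0.069009, -0.090156))
  m=-1: (-0.296676, -0.124176) × (-0.083589, -0.001337) = (0.024633, 0.010776)  (running Σ = (-0.044376, -0.079379))
  m=0: (0.058847, -0.000000) × (-0.353239, 0.000000) = (-0.020787, 0.000000)  (running Σ = (-0.065163, -0.079379))
  m=1: (0.296676, -0.124176) × (0.083589, -0.001337) = (0.024633, -0.010776)  (running Σ = (-0.040531, -0.090156))
  m=2: (-0.077235, 0.078387) × (0.409932, -0.013116) = (-0.030633, 0.033146)  (running Σ = (-0.071163, -0.057010))
  m=3: (-0.121933, 0.303871) × (0.325336, -0.015621) = (-0.034922, 0.100765)  (running Σ = (-0.106086, 0.043755))
  m=4: (-0.005411, -0.365496) × (0.119828, -0.007676) = (-0.003454, -0.043755)  (running Σ = (-0.109540, 0.000000))
Accumulated sum (-0.109540, 0.000000); after 4π/(2l+1) scaling, (-0.152946, 0.000000) ⇒ P_4 = -0.152946

-0.152946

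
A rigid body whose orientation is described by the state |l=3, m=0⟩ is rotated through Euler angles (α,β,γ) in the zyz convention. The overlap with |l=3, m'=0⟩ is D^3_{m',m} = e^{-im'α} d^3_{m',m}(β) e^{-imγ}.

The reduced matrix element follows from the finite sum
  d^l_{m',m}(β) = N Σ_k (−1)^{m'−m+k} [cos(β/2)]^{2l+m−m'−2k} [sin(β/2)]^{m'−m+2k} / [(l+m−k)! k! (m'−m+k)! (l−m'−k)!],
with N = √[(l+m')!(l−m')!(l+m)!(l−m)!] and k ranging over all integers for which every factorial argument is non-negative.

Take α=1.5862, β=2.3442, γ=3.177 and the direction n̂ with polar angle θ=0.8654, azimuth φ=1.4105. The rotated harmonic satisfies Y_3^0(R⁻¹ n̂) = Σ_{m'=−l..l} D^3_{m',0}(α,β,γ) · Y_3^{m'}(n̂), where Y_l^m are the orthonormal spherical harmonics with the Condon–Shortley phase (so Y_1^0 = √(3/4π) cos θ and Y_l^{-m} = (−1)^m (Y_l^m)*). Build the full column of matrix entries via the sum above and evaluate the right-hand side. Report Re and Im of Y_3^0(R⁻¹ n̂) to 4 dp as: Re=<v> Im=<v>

Need the full column D^3_{m',0} for m'=−3..3 at α=1.5862, β=2.3442, γ=3.1770.
cos(β/2)=0.388217, sin(β/2)=0.921568
d^3_{-3,0}: single k=3 term ⇒ +0.204796;  D = +0.009460-0.204577i
d^3_{-2,0}: k∈[2..3] ⇒ +0.105661 -0.595415 = -0.489754;  D = +0.489521+0.015086i
d^3_{-1,0}: k∈[1..3] ⇒ +0.028151 -0.475903 +0.893927 = +0.446175;  D = -0.006872+0.446122i
d^3_{0,0}: k∈[0..3] ⇒ +0.003423 -0.173619 +0.978366 -0.612582 = +0.195589;  D = +0.195589+0.000000i
d^3_{1,0}: k∈[0..2] ⇒ -0.028151 +0.475903 -0.893927 = -0.446175;  D = +0.006872+0.446122i
d^3_{2,0}: k∈[0..1] ⇒ +0.105661 -0.595415 = -0.489754;  D = +0.489521-0.015086i
d^3_{3,0}: single k=0 term ⇒ -0.204796;  D = -0.009460-0.204577i
Y_3^{m'}(θ=0.8654,φ=1.4105) and Σ D·Y over m':
  (+0.0095-0.2046i)·(-0.0852+0.1632i)  (+0.4895+0.0151i)·(-0.3645-0.1210i)  (-0.0069+0.4461i)·(+0.0433-0.2676i)  (+0.1956+0.0000i)·(-0.2173+0.0000i)  (+0.0069+0.4461i)·(-0.0433-0.2676i)  (+0.4895-0.0151i)·(-0.3645+0.1210i)  (-0.0095-0.2046i)·(+0.0852+0.1632i)
Y_3^0(R⁻¹ n̂) = -0.092372+0.000000i

Re=-0.0924 Im=0.0000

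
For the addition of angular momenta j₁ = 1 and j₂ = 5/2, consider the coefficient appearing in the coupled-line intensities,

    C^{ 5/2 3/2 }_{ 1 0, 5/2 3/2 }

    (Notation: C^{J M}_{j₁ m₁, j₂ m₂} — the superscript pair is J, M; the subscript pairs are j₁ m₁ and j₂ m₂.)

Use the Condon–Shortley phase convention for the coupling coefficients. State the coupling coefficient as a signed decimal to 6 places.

√[6·1!1!4!/7! · 1!1!4!1!4!1!] = √(576/35)
  +(−1)^0/∏(0,1,1,4,0,0)! = 1/24  (running 1/24)
  +(−1)^1/∏(1,0,0,3,1,1)! = -1/6  (running -1/8)
⟨..|..⟩ = √(576/35)·(-1/8) = -0.507093

-0.507093  (= −√(9/35))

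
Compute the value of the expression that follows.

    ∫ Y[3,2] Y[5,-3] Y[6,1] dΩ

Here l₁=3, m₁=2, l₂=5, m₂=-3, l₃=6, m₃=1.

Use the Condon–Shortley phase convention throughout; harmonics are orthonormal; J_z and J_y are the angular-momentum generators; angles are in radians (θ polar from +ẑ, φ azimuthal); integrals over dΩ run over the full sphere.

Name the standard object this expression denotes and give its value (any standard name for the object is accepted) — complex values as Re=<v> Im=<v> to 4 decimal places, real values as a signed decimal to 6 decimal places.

Gaunt coefficient, +0.166435

This is a Gaunt coefficient — the integral of a triple product of spherical harmonics over the sphere.
Rules hold: Σm=0, L=14 even, 2≤6≤8.
N = 7·11·13 = 1001
Δ = 2!·4!·8!/15! = 1/675675
Racah Σ t=0..2: t=0:+1/8640 t=1:−1/2304 t=2:+1/8640 = -7/34560
⇒ 3j(3 5 6; 0 0 0)² = 7/429, sgn -1
Racah Σ t=0..1: t=0:+1/17280 t=1:−1/120960 = 1/20160
⇒ 3j(3 5 6; 2 -3 1)² = 64/3003, sgn -1
4πI² = N·(3j₀)²·(3jₘ)² = 448/1287
I = +1·√(0.348096/4π) = 0.16643505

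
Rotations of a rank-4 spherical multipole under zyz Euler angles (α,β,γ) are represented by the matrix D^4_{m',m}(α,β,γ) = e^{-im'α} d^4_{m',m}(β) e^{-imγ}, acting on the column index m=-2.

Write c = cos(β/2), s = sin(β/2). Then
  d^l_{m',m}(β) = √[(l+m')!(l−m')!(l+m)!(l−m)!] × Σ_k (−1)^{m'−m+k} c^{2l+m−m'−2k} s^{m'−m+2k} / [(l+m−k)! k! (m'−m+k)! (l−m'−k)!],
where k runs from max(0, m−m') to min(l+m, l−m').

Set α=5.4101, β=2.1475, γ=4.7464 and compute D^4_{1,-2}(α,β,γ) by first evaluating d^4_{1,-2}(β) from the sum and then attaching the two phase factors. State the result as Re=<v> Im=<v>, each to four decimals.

Split into d^4_{1,-2}(β=2.1475) × two z-phases.
c=cos(2.147500/2)=0.476831, s=sin(2.147500/2)=0.878995; N=√[120·6·2·720]=1018.233765
Admissible k: 0..2 (factorial args all ≥0)
  k=0: (−1)^3·1018.2338/(72)·0.4768^5·0.8790^3 = -0.236754
  k=1: (−1)^4·1018.2338/(48)·0.4768^3·0.8790^5 = +1.206791
  k=2: (−1)^5·1018.2338/(240)·0.4768^1·0.8790^7 = -0.820172
d^4_{1,-2}(2.1475) = -0.236754 +1.206791 -0.820172 = +0.149865
D = (+0.642465+0.766315i)·(+0.149865)·(-0.997687-0.067970i) = -0.088254-0.121122i

Re=-0.0883 Im=-0.1211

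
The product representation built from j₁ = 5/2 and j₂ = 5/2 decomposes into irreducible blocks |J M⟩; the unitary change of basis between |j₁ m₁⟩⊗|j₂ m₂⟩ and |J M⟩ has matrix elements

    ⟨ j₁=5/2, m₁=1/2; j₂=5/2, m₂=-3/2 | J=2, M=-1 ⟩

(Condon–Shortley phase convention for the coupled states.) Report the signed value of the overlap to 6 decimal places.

-0.377964  (= −√(1/7))

triangle: 3!×2!×2!/8! = 24/40320
(j±m)!: 3!×2!×1!×4!×1!×3! = 1728
prefactor² = (2J+1)×Δ×N² = 36/7
  k=0: +1/(0!×3!×2!×1!×0!×1!) = 1/12
  k=1: −1/(1!×2!×1!×0!×1!×2!) = -1/4
Σ = -1/6  ⇒  CG² = 36/7×(-1/6)² = 1/7
CG = −√(1/7) = -0.377964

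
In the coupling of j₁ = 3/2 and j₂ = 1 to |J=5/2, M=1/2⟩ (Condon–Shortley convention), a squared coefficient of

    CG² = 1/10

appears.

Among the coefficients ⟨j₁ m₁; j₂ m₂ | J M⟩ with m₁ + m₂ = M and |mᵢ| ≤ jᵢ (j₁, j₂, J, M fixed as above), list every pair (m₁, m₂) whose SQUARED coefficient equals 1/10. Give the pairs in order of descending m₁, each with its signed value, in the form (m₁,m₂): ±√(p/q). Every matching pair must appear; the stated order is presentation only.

(3/2,-1): +√(1/10)

Admissible pairs with m₁+m₂ = M = 1/2: (-1/2,1), (1/2,0), (3/2,-1)
  (m₁,m₂)=(3/2,-1): CG² = 1/10, CG = +√(1/10)   ← matches the target
  (m₁,m₂)=(1/2,0): CG² = 3/5, CG = +√(3/5)
  (m₁,m₂)=(-1/2,1): CG² = 3/10, CG = +√(3/10)
Pairs with CG² = 1/10: (3/2,-1): +√(1/10)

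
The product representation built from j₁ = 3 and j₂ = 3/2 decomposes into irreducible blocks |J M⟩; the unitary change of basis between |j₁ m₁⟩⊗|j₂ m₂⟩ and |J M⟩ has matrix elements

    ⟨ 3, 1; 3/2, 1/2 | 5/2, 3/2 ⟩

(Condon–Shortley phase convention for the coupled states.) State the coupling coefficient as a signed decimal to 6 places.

−√(7/20) ≈ -0.591608

triangle: 2!*4!*1!/8! = 48/40320
(j±m)!: 4!*2!*2!*1!*4!*1! = 2304
prefactor² = (2J+1)*Δ*N² = 576/35
  k=1: −1/(1!*1!*1!*1!*3!*0!) = -1/6
  k=2: +1/(2!*0!*0!*0!*4!*1!) = 1/48
Σ = -7/48  ⇒  CG² = 576/35*(-7/48)² = 7/20
CG = −√(7/20) = -0.591608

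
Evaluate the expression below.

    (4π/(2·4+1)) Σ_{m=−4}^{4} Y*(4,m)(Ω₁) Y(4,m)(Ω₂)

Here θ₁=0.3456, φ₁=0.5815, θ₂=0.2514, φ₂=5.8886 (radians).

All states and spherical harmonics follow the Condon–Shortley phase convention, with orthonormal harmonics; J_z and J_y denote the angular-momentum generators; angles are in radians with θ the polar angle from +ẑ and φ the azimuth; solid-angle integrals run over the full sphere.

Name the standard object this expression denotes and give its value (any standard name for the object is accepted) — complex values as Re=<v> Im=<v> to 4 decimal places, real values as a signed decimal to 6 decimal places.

Legendre polynomial (addition theorem), +0.622597

This sum is the spherical-harmonic addition theorem: it equals the Legendre polynomial P_l(cos γ) of the angle γ between the two directions.
Summing Y*_{l m}(θ₁,φ₁)·Y_{l m}(θ₂,φ₂) over m ∈ [−4, 4]; prefactor 4π/(2·4+1) = 1.396263:
  [-4]  conj(Y_{4,-4})(Ω₁) = (-0.003995, 0.004244) ; Y_{4,-4}(Ω₂) = (-0.000013, 0.001695) ; Δ = (-0.000007, -0.000007)
  [-3]  conj(Y_{4,-3})(Ω₁) = (-0.007913, 0.045094) ; Y_{4,-3}(Ω₂) = (0.007044, 0.017282) ; Δ = (-0.000835, 0.000181)
  [-2]  conj(Y_{4,-2})(Ω₁) = (0.079119, 0.183139) ; Y_{4,-2}(Ω₂) = (0.081178, 0.081792) ; Δ = (-0.008557, 0.021338)
  [-1]  conj(Y_{4,-1})(Ω₁) = (0.402796, 0.264763) ; Y_{4,-1}(Ω₂) = (0.375326, 0.156295) ; Δ = (0.109798, 0.162328)
  [+0]  conj(Y_{4,0})(Ω₁) = (0.409450, -0.000000) ; Y_{4,0}(Ω₂) = (0.598615, 0.000000) ; Δ = (0.245103, 0.000000)
  [+1]  conj(Y_{4,1})(Ω₁) = (-0.402796, 0.264763) ; Y_{4,1}(Ω₂) = (-0.375326, 0.156295) ; Δ = (0.109798, -0.162328)
  [+2]  conj(Y_{4,2})(Ω₁) = (0.079119, -0.183139) ; Y_{4,2}(Ω₂) = (0.081178, -0.081792) ; Δ = (-0.008557, -0.021338)
  [+3]  conj(Y_{4,3})(Ω₁) = (0.007913, 0.045094) ; Y_{4,3}(Ω₂) = (-0.007044, 0.017282) ; Δ = (-0.000835, -0.000181)
  [+4]  conj(Y_{4,4})(Ω₁) = (-0.003995, -0.004244) ; Y_{4,4}(Ω₂) = (-0.000013, -0.001695) ; Δ = (-0.000007, 0.000007)
Total Σ_m = (0.445902, -0.000000). Multiply by 1.396263: (0.622597, -0.000000). P_4(cos γ) = 0.622597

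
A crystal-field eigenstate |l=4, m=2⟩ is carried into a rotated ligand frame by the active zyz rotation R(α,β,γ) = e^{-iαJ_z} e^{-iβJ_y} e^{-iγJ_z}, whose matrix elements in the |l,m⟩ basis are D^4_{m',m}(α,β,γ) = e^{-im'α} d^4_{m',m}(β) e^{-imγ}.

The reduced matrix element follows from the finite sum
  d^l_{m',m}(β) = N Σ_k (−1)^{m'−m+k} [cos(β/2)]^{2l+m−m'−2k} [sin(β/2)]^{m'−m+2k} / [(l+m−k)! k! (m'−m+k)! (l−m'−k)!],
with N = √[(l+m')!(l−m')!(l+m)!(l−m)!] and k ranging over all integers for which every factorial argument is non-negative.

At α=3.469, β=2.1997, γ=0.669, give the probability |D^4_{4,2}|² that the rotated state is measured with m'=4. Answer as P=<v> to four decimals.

P=0.0013

Split into d^4_{4,2}(β=2.1997) × two z-phases.
c=cos(2.199700/2)=0.453730, s=sin(2.199700/2)=0.891139; N=√[40320·1·720·2]=7619.763776
k∈{0} keeps every argument non-negative
  k=0: (−1)^2·7619.7638/(1440)·0.4537^6·0.8911^2 = +0.036665
d^4_{4,2}(2.1997) = +0.036665
|D^4_{4,2}|² = |d^4_{4,2}(β)|² = (+0.036665)² = 0.001344 (the z-rotation phases have unit modulus)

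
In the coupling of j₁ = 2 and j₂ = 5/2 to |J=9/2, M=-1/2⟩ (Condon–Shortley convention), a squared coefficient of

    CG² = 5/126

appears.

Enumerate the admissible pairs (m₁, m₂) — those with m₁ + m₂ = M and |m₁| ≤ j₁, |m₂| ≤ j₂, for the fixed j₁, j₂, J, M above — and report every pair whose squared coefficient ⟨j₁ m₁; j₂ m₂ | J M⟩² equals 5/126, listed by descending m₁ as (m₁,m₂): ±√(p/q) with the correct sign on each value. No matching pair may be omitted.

Admissible pairs with m₁+m₂ = M = -1/2: (-2,3/2), (-1,1/2), (0,-1/2), (1,-3/2), (2,-5/2)
  (m₁,m₂)=(2,-5/2): CG² = 1/126, CG = +√(1/126)
  (m₁,m₂)=(1,-3/2): CG² = 10/63, CG = +√(10/63)
  (m₁,m₂)=(0,-1/2): CG² = 10/21, CG = +√(10/21)
  (m₁,m₂)=(-1,1/2): CG² = 20/63, CG = +√(20/63)
  (m₁,m₂)=(-2,3/2): CG² = 5/126, CG = +√(5/126)   ← matches the target
Pairs with CG² = 5/126: (-2,3/2): +√(5/126)

(-2,3/2): +√(5/126)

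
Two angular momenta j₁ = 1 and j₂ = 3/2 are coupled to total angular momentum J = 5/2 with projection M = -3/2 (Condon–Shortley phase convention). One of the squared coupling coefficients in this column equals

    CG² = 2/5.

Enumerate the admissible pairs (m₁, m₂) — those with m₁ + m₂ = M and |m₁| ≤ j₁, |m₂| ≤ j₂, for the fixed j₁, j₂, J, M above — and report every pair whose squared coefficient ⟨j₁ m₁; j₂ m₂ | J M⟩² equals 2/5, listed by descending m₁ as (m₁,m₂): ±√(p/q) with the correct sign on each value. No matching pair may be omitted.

Admissible pairs with m₁+m₂ = M = -3/2: (-1,-1/2), (0,-3/2)
  (m₁,m₂)=(0,-3/2): CG² = 2/5, CG = +√(2/5)   ← matches the target
  (m₁,m₂)=(-1,-1/2): CG² = 3/5, CG = +√(3/5)
Pairs with CG² = 2/5: (0,-3/2): +√(2/5)

(0,-3/2): +√(2/5)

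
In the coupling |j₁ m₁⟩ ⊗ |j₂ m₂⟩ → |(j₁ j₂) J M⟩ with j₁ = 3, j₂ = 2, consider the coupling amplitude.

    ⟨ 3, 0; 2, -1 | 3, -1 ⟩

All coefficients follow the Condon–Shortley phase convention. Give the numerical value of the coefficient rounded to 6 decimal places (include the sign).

-0.182574  (= −√(1/30))

triangle: 2!·4!·2!/9! = 96/362880
(j±m)!: 3!·3!·1!·3!·2!·4! = 10368
prefactor² = (2J+1)·Δ·N² = 96/5
  k=0: +1/(0!·2!·3!·1!·1!·1!) = 1/12
  k=1: −1/(1!·1!·2!·0!·2!·2!) = -1/8
Σ = -1/24  ⇒  CG² = 96/5·(-1/24)² = 1/30
CG = −√(1/30) = -0.182574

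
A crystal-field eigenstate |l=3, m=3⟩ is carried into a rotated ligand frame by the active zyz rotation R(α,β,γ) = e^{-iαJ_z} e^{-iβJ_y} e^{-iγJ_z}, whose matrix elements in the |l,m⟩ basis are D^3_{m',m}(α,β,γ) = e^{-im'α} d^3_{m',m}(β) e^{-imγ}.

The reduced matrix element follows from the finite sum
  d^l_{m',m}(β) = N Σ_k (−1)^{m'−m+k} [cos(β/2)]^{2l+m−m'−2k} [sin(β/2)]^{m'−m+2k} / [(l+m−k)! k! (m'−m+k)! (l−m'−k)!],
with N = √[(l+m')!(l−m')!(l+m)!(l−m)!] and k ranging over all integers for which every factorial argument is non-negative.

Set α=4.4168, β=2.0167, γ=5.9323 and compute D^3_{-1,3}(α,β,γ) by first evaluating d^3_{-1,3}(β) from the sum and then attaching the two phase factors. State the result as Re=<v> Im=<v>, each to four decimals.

D^3_{-1,3}(4.4168,2.0167,5.9323) = e^{-i·-1·4.4168}·d^3_{-1,3}(2.0167)·e^{-i·3·5.9323}. Compute d first:
With c≡cos(β/2)=0.533257 and s≡sin(β/2)=0.845953, N=[2·24·720·1]^{1/2}=185.903201
k: max(0,(3)−(-1))=4 … min(3+(3),3−(-1))=4
  k=4: (−1)^0·185.9032/(48)·0.5333^2·0.8460^4 = +0.564033
d^3_{-1,3}(2.0167) = +0.564033
Phases: e^{-i·(-1)·4.4168}=-0.291303-0.956631i, e^{-i·(3)·5.9323}=+0.495265+0.868742i ⇒ D=+0.387374-0.409969i

Re=0.3874 Im=-0.4100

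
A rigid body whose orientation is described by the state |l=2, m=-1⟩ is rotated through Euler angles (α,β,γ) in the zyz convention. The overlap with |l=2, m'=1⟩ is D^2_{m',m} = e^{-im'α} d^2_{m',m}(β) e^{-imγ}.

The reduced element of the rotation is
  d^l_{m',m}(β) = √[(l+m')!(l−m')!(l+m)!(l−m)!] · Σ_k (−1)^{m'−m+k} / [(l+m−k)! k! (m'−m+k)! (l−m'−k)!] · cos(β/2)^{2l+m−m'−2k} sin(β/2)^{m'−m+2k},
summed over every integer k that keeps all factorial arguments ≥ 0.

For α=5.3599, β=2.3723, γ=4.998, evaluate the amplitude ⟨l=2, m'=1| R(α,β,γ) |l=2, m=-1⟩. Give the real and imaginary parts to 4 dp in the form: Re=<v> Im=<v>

First d^2_{1,-1}(β=2.3723), then the phase factors e^{-i(1)α} and e^{-i(-1)γ}:
c=cos(2.372300/2)=0.375231, s=sin(2.372300/2)=0.926931; N=√[6·1·1·6]=6.000000
k∈{0,1} keeps every argument non-negative
  k=0: (−1)^2·6.0000/(2)·0.3752^2·0.9269^2 = +0.362923
  k=1: (−1)^3·6.0000/(6)·0.3752^0·0.9269^4 = -0.738227
d^2_{1,-1}(2.3723) = +0.362923 -0.738227 = -0.375304
Attach z-rotation phases: D = e^{-i(1)(5.3599)}·(-0.375304)·e^{-i(-1)(4.9980)} = -0.350994+0.132877i

Re=-0.3510 Im=0.1329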